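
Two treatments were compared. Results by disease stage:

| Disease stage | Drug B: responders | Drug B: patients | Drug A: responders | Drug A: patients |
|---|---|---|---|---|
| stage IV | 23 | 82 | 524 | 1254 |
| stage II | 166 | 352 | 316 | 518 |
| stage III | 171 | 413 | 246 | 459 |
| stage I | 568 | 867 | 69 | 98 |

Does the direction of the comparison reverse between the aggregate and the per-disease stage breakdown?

Yes

Stage IV: Drug B 23/82 = 28.0%, Drug A 524/1254 = 41.8% → Drug A
Stage II: Drug B 166/352 = 47.2%, Drug A 316/518 = 61.0% → Drug A
Stage III: Drug B 171/413 = 41.4%, Drug A 246/459 = 53.6% → Drug A
Stage I: Drug B 568/867 = 65.5%, Drug A 69/98 = 70.4% → Drug A
Overall: Drug B 928/1714 = 54.1%, Drug A 1155/2329 = 49.6% → Drug B
Drug A wins each disease group but Drug B wins overall — the comparison reverses. Drug A's patients skew toward stage IV, which has a lower base rate.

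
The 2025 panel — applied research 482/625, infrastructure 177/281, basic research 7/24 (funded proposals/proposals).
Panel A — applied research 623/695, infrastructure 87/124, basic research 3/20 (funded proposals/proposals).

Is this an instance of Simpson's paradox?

Applied research: the 2025 panel 482/625 = 77.1%, Panel A 623/695 = 89.6% → Panel A
Infrastructure: the 2025 panel 177/281 = 63.0%, Panel A 87/124 = 70.2% → Panel A
Basic research: the 2025 panel 7/24 = 29.2%, Panel A 3/20 = 15.0% → the 2025 panel
Overall: the 2025 panel 666/930 = 71.6%, Panel A 713/839 = 85.0% → Panel A
Neither sweeps: the 2025 panel wins 1 of 3 groups, Panel A wins 2. Panel A wins overall but not every group — no Simpson reversal.

No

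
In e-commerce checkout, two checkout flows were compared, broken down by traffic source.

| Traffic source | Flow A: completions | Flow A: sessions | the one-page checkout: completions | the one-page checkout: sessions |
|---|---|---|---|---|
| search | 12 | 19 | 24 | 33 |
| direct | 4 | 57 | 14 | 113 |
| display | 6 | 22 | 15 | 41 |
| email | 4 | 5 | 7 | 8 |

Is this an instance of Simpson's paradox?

No

Search: Flow A 12/19 = 63.2%, the one-page checkout 24/33 = 72.7% → the one-page checkout
Direct: Flow A 4/57 = 7.0%, the one-page checkout 14/113 = 12.4% → the one-page checkout
Display: Flow A 6/22 = 27.3%, the one-page checkout 15/41 = 36.6% → the one-page checkout
Email: Flow A 4/5 = 80.0%, the one-page checkout 7/8 = 87.5% → the one-page checkout
Overall: Flow A 26/103 = 25.2%, the one-page checkout 60/195 = 30.8% → the one-page checkout
The one-page checkout wins overall and in every traffic group — no reversal.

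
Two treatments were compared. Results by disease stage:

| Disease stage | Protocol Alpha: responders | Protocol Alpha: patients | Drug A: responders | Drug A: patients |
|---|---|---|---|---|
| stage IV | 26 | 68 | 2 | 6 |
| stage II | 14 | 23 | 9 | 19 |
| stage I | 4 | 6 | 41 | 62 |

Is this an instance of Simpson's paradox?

Yes

Stage IV: Protocol Alpha 26/68 = 38.2%, Drug A 2/6 = 33.3% → Protocol Alpha
Stage II: Protocol Alpha 14/23 = 60.9%, Drug A 9/19 = 47.4% → Protocol Alpha
Stage I: Protocol Alpha 4/6 = 66.7%, Drug A 41/62 = 66.1% → Protocol Alpha
Overall: Protocol Alpha 44/97 = 45.4%, Drug A 52/87 = 59.8% → Drug A
Protocol Alpha wins each disease group but Drug A wins overall — the comparison reverses. Protocol Alpha's patients skew toward stage IV, which has a lower base rate.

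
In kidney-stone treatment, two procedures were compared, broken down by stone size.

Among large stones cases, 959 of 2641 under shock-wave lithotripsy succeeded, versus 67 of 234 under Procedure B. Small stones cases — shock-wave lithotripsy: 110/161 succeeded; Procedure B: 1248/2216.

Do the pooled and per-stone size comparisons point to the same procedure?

No

Large stones: shock-wave lithotripsy 959/2641 = 36.3%, Procedure B 67/234 = 28.6% → shock-wave lithotripsy
Small stones: shock-wave lithotripsy 110/161 = 68.3%, Procedure B 1248/2216 = 56.3% → shock-wave lithotripsy
Overall: shock-wave lithotripsy 1069/2802 = 38.2%, Procedure B 1315/2450 = 53.7% → Procedure B
Shock-wave lithotripsy wins each stone group but Procedure B wins overall — the comparison reverses. Shock-wave lithotripsy's cases skew toward large stones, which has a lower base rate.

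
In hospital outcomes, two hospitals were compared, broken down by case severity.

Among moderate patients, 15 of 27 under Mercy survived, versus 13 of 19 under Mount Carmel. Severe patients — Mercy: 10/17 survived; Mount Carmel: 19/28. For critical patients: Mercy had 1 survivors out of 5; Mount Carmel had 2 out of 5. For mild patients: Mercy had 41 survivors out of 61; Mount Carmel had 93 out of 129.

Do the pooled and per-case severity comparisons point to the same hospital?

Yes

Moderate: Mercy 15/27 = 55.6%, Mount Carmel 13/19 = 68.4% → Mount Carmel
Severe: Mercy 10/17 = 58.8%, Mount Carmel 19/28 = 67.9% → Mount Carmel
Critical: Mercy 1/5 = 20.0%, Mount Carmel 2/5 = 40.0% → Mount Carmel
Mild: Mercy 41/61 = 67.2%, Mount Carmel 93/129 = 72.1% → Mount Carmel
Overall: Mercy 67/110 = 60.9%, Mount Carmel 127/181 = 70.2% → Mount Carmel
Mount Carmel wins overall and in every case group — no reversal.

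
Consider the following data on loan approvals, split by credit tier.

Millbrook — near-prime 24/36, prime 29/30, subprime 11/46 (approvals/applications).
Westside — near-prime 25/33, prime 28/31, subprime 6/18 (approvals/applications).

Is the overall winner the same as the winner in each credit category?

Near-prime: Millbrook 24/36 = 66.7%, Westside 25/33 = 75.8% → Westside
Prime: Millbrook 29/30 = 96.7%, Westside 28/31 = 90.3% → Millbrook
Subprime: Millbrook 11/46 = 23.9%, Westside 6/18 = 33.3% → Westside
Overall: Millbrook 64/112 = 57.1%, Westside 59/82 = 72.0% → Westside
Neither sweeps: Millbrook wins 1 of 3 groups, Westside wins 2. Westside wins overall but not every group — no Simpson reversal.

No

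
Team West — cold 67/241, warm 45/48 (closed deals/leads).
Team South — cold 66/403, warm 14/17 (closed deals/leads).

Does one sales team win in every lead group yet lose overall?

Cold: Team West 67/241 = 27.8%, Team South 66/403 = 16.4% → Team West
Warm: Team West 45/48 = 93.8%, Team South 14/17 = 82.4% → Team West
Overall: Team West 112/289 = 38.8%, Team South 80/420 = 19.0% → Team West
Team West wins overall and in every lead group — no reversal.

No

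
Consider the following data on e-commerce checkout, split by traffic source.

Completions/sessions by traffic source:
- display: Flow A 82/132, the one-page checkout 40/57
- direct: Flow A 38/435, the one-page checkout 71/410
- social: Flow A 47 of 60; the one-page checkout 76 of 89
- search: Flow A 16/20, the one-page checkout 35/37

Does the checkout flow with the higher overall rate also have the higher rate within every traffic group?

Display: Flow A 82/132 = 62.1%, the one-page checkout 40/57 = 70.2% → the one-page checkout
Direct: Flow A 38/435 = 8.7%, the one-page checkout 71/410 = 17.3% → the one-page checkout
Social: Flow A 47/60 = 78.3%, the one-page checkout 76/89 = 85.4% → the one-page checkout
Search: Flow A 16/20 = 80.0%, the one-page checkout 35/37 = 94.6% → the one-page checkout
Overall: Flow A 183/647 = 28.3%, the one-page checkout 222/593 = 37.4% → the one-page checkout
The one-page checkout wins overall and in every traffic group — no reversal.

Yes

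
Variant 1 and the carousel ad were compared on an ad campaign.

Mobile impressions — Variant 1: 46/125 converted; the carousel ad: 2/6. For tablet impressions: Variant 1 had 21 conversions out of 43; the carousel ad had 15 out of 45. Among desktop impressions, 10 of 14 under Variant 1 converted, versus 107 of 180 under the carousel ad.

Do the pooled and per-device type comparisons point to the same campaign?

No

Mobile: Variant 1 46/125 = 36.8%, the carousel ad 2/6 = 33.3% → Variant 1
Tablet: Variant 1 21/43 = 48.8%, the carousel ad 15/45 = 33.3% → Variant 1
Desktop: Variant 1 10/14 = 71.4%, the carousel ad 107/180 = 59.4% → Variant 1
Overall: Variant 1 77/182 = 42.3%, the carousel ad 124/231 = 53.7% → the carousel ad
Variant 1 wins each device group but the carousel ad wins overall — the comparison reverses. Variant 1's impressions skew toward mobile, which has a lower base rate.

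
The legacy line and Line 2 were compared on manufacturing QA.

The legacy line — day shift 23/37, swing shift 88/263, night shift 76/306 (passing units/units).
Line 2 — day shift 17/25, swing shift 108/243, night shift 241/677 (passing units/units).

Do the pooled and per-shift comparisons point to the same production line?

Day shift: the legacy line 23/37 = 62.2%, Line 2 17/25 = 68.0% → Line 2
Swing shift: the legacy line 88/263 = 33.5%, Line 2 108/243 = 44.4% → Line 2
Night shift: the legacy line 76/306 = 24.8%, Line 2 241/677 = 35.6% → Line 2
Overall: the legacy line 187/606 = 30.9%, Line 2 366/945 = 38.7% → Line 2
Line 2 wins overall and in every shift group — no reversal.

Yes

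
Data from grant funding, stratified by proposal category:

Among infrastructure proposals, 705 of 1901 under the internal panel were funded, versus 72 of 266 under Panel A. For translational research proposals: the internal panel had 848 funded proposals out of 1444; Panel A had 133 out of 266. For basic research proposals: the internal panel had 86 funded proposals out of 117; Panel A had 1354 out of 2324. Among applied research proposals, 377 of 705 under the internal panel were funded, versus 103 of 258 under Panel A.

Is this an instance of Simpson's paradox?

Infrastructure: the internal panel 705/1901 = 37.1%, Panel A 72/266 = 27.1% → the internal panel
Translational research: the internal panel 848/1444 = 58.7%, Panel A 133/266 = 50.0% → the internal panel
Basic research: the internal panel 86/117 = 73.5%, Panel A 1354/2324 = 58.3% → the internal panel
Applied research: the internal panel 377/705 = 53.5%, Panel A 103/258 = 39.9% → the internal panel
Overall: the internal panel 2016/4167 = 48.4%, Panel A 1662/3114 = 53.4% → Panel A
The internal panel wins each proposal group but Panel A wins overall — the comparison reverses. The internal panel's proposals skew toward infrastructure, which has a lower base rate.

Yes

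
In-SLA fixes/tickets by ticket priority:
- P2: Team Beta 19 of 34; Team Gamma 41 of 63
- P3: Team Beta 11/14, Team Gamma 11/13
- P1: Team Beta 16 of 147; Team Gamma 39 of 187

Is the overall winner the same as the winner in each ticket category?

Yes

P2: Team Beta 19/34 = 55.9%, Team Gamma 41/63 = 65.1% → Team Gamma
P3: Team Beta 11/14 = 78.6%, Team Gamma 11/13 = 84.6% → Team Gamma
P1: Team Beta 16/147 = 10.9%, Team Gamma 39/187 = 20.9% → Team Gamma
Overall: Team Beta 46/195 = 23.6%, Team Gamma 91/263 = 34.6% → Team Gamma
Team Gamma wins overall and in every ticket group — no reversal.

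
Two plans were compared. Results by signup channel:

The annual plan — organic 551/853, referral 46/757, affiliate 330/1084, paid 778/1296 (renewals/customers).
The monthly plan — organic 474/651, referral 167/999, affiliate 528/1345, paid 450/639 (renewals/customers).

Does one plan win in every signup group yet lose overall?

No

Organic: the annual plan 551/853 = 64.6%, the monthly plan 474/651 = 72.8% → the monthly plan
Referral: the annual plan 46/757 = 6.1%, the monthly plan 167/999 = 16.7% → the monthly plan
Affiliate: the annual plan 330/1084 = 30.4%, the monthly plan 528/1345 = 39.3% → the monthly plan
Paid: the annual plan 778/1296 = 60.0%, the monthly plan 450/639 = 70.4% → the monthly plan
Overall: the annual plan 1705/3990 = 42.7%, the monthly plan 1619/3634 = 44.6% → the monthly plan
The monthly plan wins overall and in every signup group — no reversal.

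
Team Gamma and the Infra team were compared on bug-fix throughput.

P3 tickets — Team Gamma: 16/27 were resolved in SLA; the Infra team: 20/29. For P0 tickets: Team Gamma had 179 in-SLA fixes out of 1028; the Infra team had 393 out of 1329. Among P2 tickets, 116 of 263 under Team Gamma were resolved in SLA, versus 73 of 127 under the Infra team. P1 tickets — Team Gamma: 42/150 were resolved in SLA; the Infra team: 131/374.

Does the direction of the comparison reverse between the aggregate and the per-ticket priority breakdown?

No

P3: Team Gamma 16/27 = 59.3%, the Infra team 20/29 = 69.0% → the Infra team
P0: Team Gamma 179/1028 = 17.4%, the Infra team 393/1329 = 29.6% → the Infra team
P2: Team Gamma 116/263 = 44.1%, the Infra team 73/127 = 57.5% → the Infra team
P1: Team Gamma 42/150 = 28.0%, the Infra team 131/374 = 35.0% → the Infra team
Overall: Team Gamma 353/1468 = 24.0%, the Infra team 617/1859 = 33.2% → the Infra team
The Infra team wins overall and in every ticket group — no reversal.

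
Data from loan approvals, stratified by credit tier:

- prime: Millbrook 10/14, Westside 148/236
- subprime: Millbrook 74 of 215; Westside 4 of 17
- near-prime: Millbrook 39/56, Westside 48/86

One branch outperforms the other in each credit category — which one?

Prime: Millbrook 10/14 = 71.4%, Westside 148/236 = 62.7% → Millbrook
Subprime: Millbrook 74/215 = 34.4%, Westside 4/17 = 23.5% → Millbrook
Near-prime: Millbrook 39/56 = 69.6%, Westside 48/86 = 55.8% → Millbrook
Millbrook has the higher rate in all 3 groups.

Millbrook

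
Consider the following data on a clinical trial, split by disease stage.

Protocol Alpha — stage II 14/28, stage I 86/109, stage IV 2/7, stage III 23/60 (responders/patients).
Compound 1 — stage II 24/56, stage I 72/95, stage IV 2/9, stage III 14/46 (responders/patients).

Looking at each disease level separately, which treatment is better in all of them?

Stage II: Protocol Alpha 14/28 = 50.0%, Compound 1 24/56 = 42.9% → Protocol Alpha
Stage I: Protocol Alpha 86/109 = 78.9%, Compound 1 72/95 = 75.8% → Protocol Alpha
Stage IV: Protocol Alpha 2/7 = 28.6%, Compound 1 2/9 = 22.2% → Protocol Alpha
Stage III: Protocol Alpha 23/60 = 38.3%, Compound 1 14/46 = 30.4% → Protocol Alpha
Protocol Alpha has the higher rate in all 4 groups.

Protocol Alpha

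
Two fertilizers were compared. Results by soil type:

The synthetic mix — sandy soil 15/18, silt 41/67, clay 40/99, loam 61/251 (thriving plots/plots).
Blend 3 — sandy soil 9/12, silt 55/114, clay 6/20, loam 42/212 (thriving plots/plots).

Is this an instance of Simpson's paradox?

Sandy soil: the synthetic mix 15/18 = 83.3%, Blend 3 9/12 = 75.0% → the synthetic mix
Silt: the synthetic mix 41/67 = 61.2%, Blend 3 55/114 = 48.2% → the synthetic mix
Clay: the synthetic mix 40/99 = 40.4%, Blend 3 6/20 = 30.0% → the synthetic mix
Loam: the synthetic mix 61/251 = 24.3%, Blend 3 42/212 = 19.8% → the synthetic mix
Overall: the synthetic mix 157/435 = 36.1%, Blend 3 112/358 = 31.3% → the synthetic mix
The synthetic mix wins overall and in every soil group — no reversal.

No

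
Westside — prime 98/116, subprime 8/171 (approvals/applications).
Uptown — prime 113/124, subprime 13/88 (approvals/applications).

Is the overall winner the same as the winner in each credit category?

Prime: Westside 98/116 = 84.5%, Uptown 113/124 = 91.1% → Uptown
Subprime: Westside 8/171 = 4.7%, Uptown 13/88 = 14.8% → Uptown
Overall: Westside 106/287 = 36.9%, Uptown 126/212 = 59.4% → Uptown
Uptown wins overall and in every credit group — no reversal.

Yes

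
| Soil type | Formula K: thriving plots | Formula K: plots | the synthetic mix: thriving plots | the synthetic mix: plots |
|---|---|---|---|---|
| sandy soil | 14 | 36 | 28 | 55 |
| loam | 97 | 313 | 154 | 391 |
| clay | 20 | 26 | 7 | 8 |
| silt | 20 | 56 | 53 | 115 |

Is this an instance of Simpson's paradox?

Sandy soil: Formula K 14/36 = 38.9%, the synthetic mix 28/55 = 50.9% → the synthetic mix
Loam: Formula K 97/313 = 31.0%, the synthetic mix 154/391 = 39.4% → the synthetic mix
Clay: Formula K 20/26 = 76.9%, the synthetic mix 7/8 = 87.5% → the synthetic mix
Silt: Formula K 20/56 = 35.7%, the synthetic mix 53/115 = 46.1% → the synthetic mix
Overall: Formula K 151/431 = 35.0%, the synthetic mix 242/569 = 42.5% → the synthetic mix
The synthetic mix wins overall and in every soil group — no reversal.

No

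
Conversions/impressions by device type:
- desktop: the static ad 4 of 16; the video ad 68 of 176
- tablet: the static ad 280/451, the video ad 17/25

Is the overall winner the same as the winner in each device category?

Desktop: the static ad 4/16 = 25.0%, the video ad 68/176 = 38.6% → the video ad
Tablet: the static ad 280/451 = 62.1%, the video ad 17/25 = 68.0% → the video ad
Overall: the static ad 284/467 = 60.8%, the video ad 85/201 = 42.3% → the static ad
The video ad wins each device group but the static ad wins overall — the comparison reverses. The video ad's impressions skew toward desktop, which has a lower base rate.

No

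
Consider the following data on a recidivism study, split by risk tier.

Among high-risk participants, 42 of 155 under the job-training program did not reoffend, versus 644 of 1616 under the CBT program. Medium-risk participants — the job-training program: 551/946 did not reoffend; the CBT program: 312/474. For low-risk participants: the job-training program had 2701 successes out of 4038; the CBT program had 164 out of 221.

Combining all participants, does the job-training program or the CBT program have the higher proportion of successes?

the job-training program

High-risk: the job-training program 42/155 = 27.1%, the CBT program 644/1616 = 39.9% → the CBT program
Medium-risk: the job-training program 551/946 = 58.2%, the CBT program 312/474 = 65.8% → the CBT program
Low-risk: the job-training program 2701/4038 = 66.9%, the CBT program 164/221 = 74.2% → the CBT program
Overall: the job-training program 3294/5139 = 64.1%, the CBT program 1120/2311 = 48.5% → the job-training program
(The CBT program wins every risk group but the job-training program wins overall — the CBT program's participants skew toward the low-rate high-risk group.)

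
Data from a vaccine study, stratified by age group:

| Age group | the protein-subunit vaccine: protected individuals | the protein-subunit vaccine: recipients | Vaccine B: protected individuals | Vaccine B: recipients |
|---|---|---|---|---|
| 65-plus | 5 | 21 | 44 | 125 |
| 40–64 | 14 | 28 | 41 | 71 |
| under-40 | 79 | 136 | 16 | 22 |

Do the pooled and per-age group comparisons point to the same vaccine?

No

65-plus: the protein-subunit vaccine 5/21 = 23.8%, Vaccine B 44/125 = 35.2% → Vaccine B
40–64: the protein-subunit vaccine 14/28 = 50.0%, Vaccine B 41/71 = 57.7% → Vaccine B
Under-40: the protein-subunit vaccine 79/136 = 58.1%, Vaccine B 16/22 = 72.7% → Vaccine B
Overall: the protein-subunit vaccine 98/185 = 53.0%, Vaccine B 101/218 = 46.3% → the protein-subunit vaccine
Vaccine B wins each age group but the protein-subunit vaccine wins overall — the comparison reverses. Vaccine B's recipients skew toward 65-plus, which has a lower base rate.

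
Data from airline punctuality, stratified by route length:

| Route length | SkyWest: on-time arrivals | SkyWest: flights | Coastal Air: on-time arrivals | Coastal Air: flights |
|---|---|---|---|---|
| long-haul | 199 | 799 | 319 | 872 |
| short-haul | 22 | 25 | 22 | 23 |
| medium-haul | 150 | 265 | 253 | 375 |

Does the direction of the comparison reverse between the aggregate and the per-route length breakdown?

Long-haul: SkyWest 199/799 = 24.9%, Coastal Air 319/872 = 36.6% → Coastal Air
Short-haul: SkyWest 22/25 = 88.0%, Coastal Air 22/23 = 95.7% → Coastal Air
Medium-haul: SkyWest 150/265 = 56.6%, Coastal Air 253/375 = 67.5% → Coastal Air
Overall: SkyWest 371/1089 = 34.1%, Coastal Air 594/1270 = 46.8% → Coastal Air
Coastal Air wins overall and in every route group — no reversal.

No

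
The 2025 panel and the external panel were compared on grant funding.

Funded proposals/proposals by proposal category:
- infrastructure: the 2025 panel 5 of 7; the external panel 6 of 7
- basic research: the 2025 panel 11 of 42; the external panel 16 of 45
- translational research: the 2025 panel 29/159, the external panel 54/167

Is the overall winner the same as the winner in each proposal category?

Yes

Infrastructure: the 2025 panel 5/7 = 71.4%, the external panel 6/7 = 85.7% → the external panel
Basic research: the 2025 panel 11/42 = 26.2%, the external panel 16/45 = 35.6% → the external panel
Translational research: the 2025 panel 29/159 = 18.2%, the external panel 54/167 = 32.3% → the external panel
Overall: the 2025 panel 45/208 = 21.6%, the external panel 76/219 = 34.7% → the external panel
The external panel wins overall and in every proposal group — no reversal.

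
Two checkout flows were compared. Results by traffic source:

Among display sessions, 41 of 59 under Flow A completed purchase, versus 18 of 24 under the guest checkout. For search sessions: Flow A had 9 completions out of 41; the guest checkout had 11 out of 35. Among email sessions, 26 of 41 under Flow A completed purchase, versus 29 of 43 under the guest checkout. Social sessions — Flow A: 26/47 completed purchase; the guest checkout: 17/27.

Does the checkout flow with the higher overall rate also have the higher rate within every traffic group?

Display: Flow A 41/59 = 69.5%, the guest checkout 18/24 = 75.0% → the guest checkout
Search: Flow A 9/41 = 22.0%, the guest checkout 11/35 = 31.4% → the guest checkout
Email: Flow A 26/41 = 63.4%, the guest checkout 29/43 = 67.4% → the guest checkout
Social: Flow A 26/47 = 55.3%, the guest checkout 17/27 = 63.0% → the guest checkout
Overall: Flow A 102/188 = 54.3%, the guest checkout 75/129 = 58.1% → the guest checkout
The guest checkout wins overall and in every traffic group — no reversal.

Yes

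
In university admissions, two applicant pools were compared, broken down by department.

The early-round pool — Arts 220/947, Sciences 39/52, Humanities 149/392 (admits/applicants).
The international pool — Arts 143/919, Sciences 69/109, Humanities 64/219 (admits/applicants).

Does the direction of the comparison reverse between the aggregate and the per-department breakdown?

Arts: the early-round pool 220/947 = 23.2%, the international pool 143/919 = 15.6% → the early-round pool
Sciences: the early-round pool 39/52 = 75.0%, the international pool 69/109 = 63.3% → the early-round pool
Humanities: the early-round pool 149/392 = 38.0%, the international pool 64/219 = 29.2% → the early-round pool
Overall: the early-round pool 408/1391 = 29.3%, the international pool 276/1247 = 22.1% → the early-round pool
The early-round pool wins overall and in every department group — no reversal.

No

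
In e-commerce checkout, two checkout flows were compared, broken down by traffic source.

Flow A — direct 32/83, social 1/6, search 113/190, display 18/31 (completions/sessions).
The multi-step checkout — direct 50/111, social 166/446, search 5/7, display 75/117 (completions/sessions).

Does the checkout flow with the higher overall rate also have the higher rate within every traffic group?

No

Direct: Flow A 32/83 = 38.6%, the multi-step checkout 50/111 = 45.0% → the multi-step checkout
Social: Flow A 1/6 = 16.7%, the multi-step checkout 166/446 = 37.2% → the multi-step checkout
Search: Flow A 113/190 = 59.5%, the multi-step checkout 5/7 = 71.4% → the multi-step checkout
Display: Flow A 18/31 = 58.1%, the multi-step checkout 75/117 = 64.1% → the multi-step checkout
Overall: Flow A 164/310 = 52.9%, the multi-step checkout 296/681 = 43.5% → Flow A
The multi-step checkout wins each traffic group but Flow A wins overall — the comparison reverses. The multi-step checkout's sessions skew toward social, which has a lower base rate.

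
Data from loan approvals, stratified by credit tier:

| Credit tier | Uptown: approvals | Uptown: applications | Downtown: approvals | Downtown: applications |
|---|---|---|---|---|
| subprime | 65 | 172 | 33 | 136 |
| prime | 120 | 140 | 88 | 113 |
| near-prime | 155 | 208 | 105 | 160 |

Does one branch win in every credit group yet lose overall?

No

Subprime: Uptown 65/172 = 37.8%, Downtown 33/136 = 24.3% → Uptown
Prime: Uptown 120/140 = 85.7%, Downtown 88/113 = 77.9% → Uptown
Near-prime: Uptown 155/208 = 74.5%, Downtown 105/160 = 65.6% → Uptown
Overall: Uptown 340/520 = 65.4%, Downtown 226/409 = 55.3% → Uptown
Uptown wins overall and in every credit group — no reversal.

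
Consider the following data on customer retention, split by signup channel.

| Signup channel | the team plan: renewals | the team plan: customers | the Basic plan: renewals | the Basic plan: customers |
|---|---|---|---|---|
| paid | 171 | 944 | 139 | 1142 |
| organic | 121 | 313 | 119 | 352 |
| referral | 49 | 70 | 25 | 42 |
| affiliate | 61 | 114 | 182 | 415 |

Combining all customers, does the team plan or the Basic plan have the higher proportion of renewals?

Paid: the team plan 171/944 = 18.1%, the Basic plan 139/1142 = 12.2% → the team plan
Organic: the team plan 121/313 = 38.7%, the Basic plan 119/352 = 33.8% → the team plan
Referral: the team plan 49/70 = 70.0%, the Basic plan 25/42 = 59.5% → the team plan
Affiliate: the team plan 61/114 = 53.5%, the Basic plan 182/415 = 43.9% → the team plan
Overall: the team plan 402/1441 = 27.9%, the Basic plan 465/1951 = 23.8% → the team plan

the team plan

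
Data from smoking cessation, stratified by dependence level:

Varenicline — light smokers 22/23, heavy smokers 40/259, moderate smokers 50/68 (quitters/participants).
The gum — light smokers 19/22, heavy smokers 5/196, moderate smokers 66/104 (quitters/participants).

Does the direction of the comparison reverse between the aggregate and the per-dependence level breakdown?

No

Light smokers: varenicline 22/23 = 95.7%, the gum 19/22 = 86.4% → varenicline
Heavy smokers: varenicline 40/259 = 15.4%, the gum 5/196 = 2.6% → varenicline
Moderate smokers: varenicline 50/68 = 73.5%, the gum 66/104 = 63.5% → varenicline
Overall: varenicline 112/350 = 32.0%, the gum 90/322 = 28.0% → varenicline
Varenicline wins overall and in every dependence group — no reversal.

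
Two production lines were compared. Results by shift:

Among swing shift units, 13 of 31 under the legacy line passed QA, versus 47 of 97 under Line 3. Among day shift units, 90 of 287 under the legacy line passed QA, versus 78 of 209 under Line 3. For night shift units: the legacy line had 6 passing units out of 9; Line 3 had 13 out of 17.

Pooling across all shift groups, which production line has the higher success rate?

Swing shift: the legacy line 13/31 = 41.9%, Line 3 47/97 = 48.5% → Line 3
Day shift: the legacy line 90/287 = 31.4%, Line 3 78/209 = 37.3% → Line 3
Night shift: the legacy line 6/9 = 66.7%, Line 3 13/17 = 76.5% → Line 3
Overall: the legacy line 109/327 = 33.3%, Line 3 138/323 = 42.7% → Line 3

Line 3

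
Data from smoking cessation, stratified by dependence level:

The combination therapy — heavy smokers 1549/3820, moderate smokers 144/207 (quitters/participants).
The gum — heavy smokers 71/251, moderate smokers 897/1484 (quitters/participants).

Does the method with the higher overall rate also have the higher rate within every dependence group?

No

Heavy smokers: the combination therapy 1549/3820 = 40.5%, the gum 71/251 = 28.3% → the combination therapy
Moderate smokers: the combination therapy 144/207 = 69.6%, the gum 897/1484 = 60.4% → the combination therapy
Overall: the combination therapy 1693/4027 = 42.0%, the gum 968/1735 = 55.8% → the gum
The combination therapy wins each dependence group but the gum wins overall — the comparison reverses. The combination therapy's participants skew toward heavy smokers, which has a lower base rate.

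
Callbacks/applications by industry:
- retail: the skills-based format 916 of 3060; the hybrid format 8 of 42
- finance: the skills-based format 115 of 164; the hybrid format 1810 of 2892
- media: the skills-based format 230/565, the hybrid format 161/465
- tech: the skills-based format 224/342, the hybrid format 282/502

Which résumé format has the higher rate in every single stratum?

Retail: the skills-based format 916/3060 = 29.9%, the hybrid format 8/42 = 19.0% → the skills-based format
Finance: the skills-based format 115/164 = 70.1%, the hybrid format 1810/2892 = 62.6% → the skills-based format
Media: the skills-based format 230/565 = 40.7%, the hybrid format 161/465 = 34.6% → the skills-based format
Tech: the skills-based format 224/342 = 65.5%, the hybrid format 282/502 = 56.2% → the skills-based format
The skills-based format has the higher rate in all 4 groups.

the skills-based format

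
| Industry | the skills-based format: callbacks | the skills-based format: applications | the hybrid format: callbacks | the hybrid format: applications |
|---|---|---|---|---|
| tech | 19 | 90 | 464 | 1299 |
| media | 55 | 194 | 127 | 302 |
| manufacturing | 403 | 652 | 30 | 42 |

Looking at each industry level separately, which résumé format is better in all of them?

the hybrid format

Tech: the skills-based format 19/90 = 21.1%, the hybrid format 464/1299 = 35.7% → the hybrid format
Media: the skills-based format 55/194 = 28.4%, the hybrid format 127/302 = 42.1% → the hybrid format
Manufacturing: the skills-based format 403/652 = 61.8%, the hybrid format 30/42 = 71.4% → the hybrid format
The hybrid format has the higher rate in all 3 groups.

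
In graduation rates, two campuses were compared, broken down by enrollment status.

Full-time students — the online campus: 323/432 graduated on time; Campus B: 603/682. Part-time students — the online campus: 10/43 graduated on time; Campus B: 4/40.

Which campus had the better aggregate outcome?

Campus B

Full-time: the online campus 323/432 = 74.8%, Campus B 603/682 = 88.4% → Campus B
Part-time: the online campus 10/43 = 23.3%, Campus B 4/40 = 10.0% → the online campus
Overall: the online campus 333/475 = 70.1%, Campus B 607/722 = 84.1% → Campus B
(Neither sweeps every enrollment group, but Campus B has the higher pooled rate.)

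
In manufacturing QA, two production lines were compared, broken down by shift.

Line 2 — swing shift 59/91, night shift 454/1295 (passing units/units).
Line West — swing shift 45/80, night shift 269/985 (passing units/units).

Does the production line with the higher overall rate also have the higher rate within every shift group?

Swing shift: Line 2 59/91 = 64.8%, Line West 45/80 = 56.2% → Line 2
Night shift: Line 2 454/1295 = 35.1%, Line West 269/985 = 27.3% → Line 2
Overall: Line 2 513/1386 = 37.0%, Line West 314/1065 = 29.5% → Line 2
Line 2 wins overall and in every shift group — no reversal.

Yes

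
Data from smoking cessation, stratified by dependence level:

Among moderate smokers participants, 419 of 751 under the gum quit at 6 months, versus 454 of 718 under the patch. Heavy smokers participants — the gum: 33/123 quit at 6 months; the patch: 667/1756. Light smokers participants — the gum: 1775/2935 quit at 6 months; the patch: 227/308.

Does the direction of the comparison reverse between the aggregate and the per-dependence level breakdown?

Yes

Moderate smokers: the gum 419/751 = 55.8%, the patch 454/718 = 63.2% → the patch
Heavy smokers: the gum 33/123 = 26.8%, the patch 667/1756 = 38.0% → the patch
Light smokers: the gum 1775/2935 = 60.5%, the patch 227/308 = 73.7% → the patch
Overall: the gum 2227/3809 = 58.5%, the patch 1348/2782 = 48.5% → the gum
The patch wins each dependence group but the gum wins overall — the comparison reverses. The patch's participants skew toward heavy smokers, which has a lower base rate.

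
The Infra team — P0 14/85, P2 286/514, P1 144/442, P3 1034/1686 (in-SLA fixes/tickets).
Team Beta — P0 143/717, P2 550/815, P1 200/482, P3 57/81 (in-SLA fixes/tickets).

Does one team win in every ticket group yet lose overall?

P0: the Infra team 14/85 = 16.5%, Team Beta 143/717 = 19.9% → Team Beta
P2: the Infra team 286/514 = 55.6%, Team Beta 550/815 = 67.5% → Team Beta
P1: the Infra team 144/442 = 32.6%, Team Beta 200/482 = 41.5% → Team Beta
P3: the Infra team 1034/1686 = 61.3%, Team Beta 57/81 = 70.4% → Team Beta
Overall: the Infra team 1478/2727 = 54.2%, Team Beta 950/2095 = 45.3% → the Infra team
Team Beta wins each ticket group but the Infra team wins overall — the comparison reverses. Team Beta's tickets skew toward P0, which has a lower base rate.

Yes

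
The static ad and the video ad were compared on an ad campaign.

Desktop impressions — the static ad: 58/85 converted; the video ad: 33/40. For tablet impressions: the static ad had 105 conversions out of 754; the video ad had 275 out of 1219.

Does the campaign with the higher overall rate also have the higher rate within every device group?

Yes

Desktop: the static ad 58/85 = 68.2%, the video ad 33/40 = 82.5% → the video ad
Tablet: the static ad 105/754 = 13.9%, the video ad 275/1219 = 22.6% → the video ad
Overall: the static ad 163/839 = 19.4%, the video ad 308/1259 = 24.5% → the video ad
The video ad wins overall and in every device group — no reversal.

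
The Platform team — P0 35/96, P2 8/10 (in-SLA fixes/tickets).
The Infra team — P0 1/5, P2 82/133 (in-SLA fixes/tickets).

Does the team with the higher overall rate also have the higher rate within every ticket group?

No

P0: the Platform team 35/96 = 36.5%, the Infra team 1/5 = 20.0% → the Platform team
P2: the Platform team 8/10 = 80.0%, the Infra team 82/133 = 61.7% → the Platform team
Overall: the Platform team 43/106 = 40.6%, the Infra team 83/138 = 60.1% → the Infra team
The Platform team wins each ticket group but the Infra team wins overall — the comparison reverses. The Platform team's tickets skew toward P0, which has a lower base rate.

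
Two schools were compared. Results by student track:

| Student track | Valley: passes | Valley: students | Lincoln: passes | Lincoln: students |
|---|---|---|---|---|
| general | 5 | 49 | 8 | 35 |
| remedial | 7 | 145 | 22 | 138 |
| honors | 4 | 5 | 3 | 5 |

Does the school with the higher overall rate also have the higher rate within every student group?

No

General: Valley 5/49 = 10.2%, Lincoln 8/35 = 22.9% → Lincoln
Remedial: Valley 7/145 = 4.8%, Lincoln 22/138 = 15.9% → Lincoln
Honors: Valley 4/5 = 80.0%, Lincoln 3/5 = 60.0% → Valley
Overall: Valley 16/199 = 8.0%, Lincoln 33/178 = 18.5% → Lincoln
Neither sweeps: Valley wins 1 of 3 groups, Lincoln wins 2. Lincoln wins overall but not every group — no Simpson reversal.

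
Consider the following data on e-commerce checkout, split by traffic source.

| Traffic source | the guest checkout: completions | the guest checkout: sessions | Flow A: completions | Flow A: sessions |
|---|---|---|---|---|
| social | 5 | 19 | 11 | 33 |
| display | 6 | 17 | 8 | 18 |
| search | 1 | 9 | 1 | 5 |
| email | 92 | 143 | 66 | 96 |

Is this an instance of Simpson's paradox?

No

Social: the guest checkout 5/19 = 26.3%, Flow A 11/33 = 33.3% → Flow A
Display: the guest checkout 6/17 = 35.3%, Flow A 8/18 = 44.4% → Flow A
Search: the guest checkout 1/9 = 11.1%, Flow A 1/5 = 20.0% → Flow A
Email: the guest checkout 92/143 = 64.3%, Flow A 66/96 = 68.8% → Flow A
Overall: the guest checkout 104/188 = 55.3%, Flow A 86/152 = 56.6% → Flow A
Flow A wins overall and in every traffic group — no reversal.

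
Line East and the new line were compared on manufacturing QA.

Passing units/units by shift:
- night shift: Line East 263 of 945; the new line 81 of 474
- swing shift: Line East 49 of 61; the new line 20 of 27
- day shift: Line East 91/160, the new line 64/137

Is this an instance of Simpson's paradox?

No

Night shift: Line East 263/945 = 27.8%, the new line 81/474 = 17.1% → Line East
Swing shift: Line East 49/61 = 80.3%, the new line 20/27 = 74.1% → Line East
Day shift: Line East 91/160 = 56.9%, the new line 64/137 = 46.7% → Line East
Overall: Line East 403/1166 = 34.6%, the new line 165/638 = 25.9% → Line East
Line East wins overall and in every shift group — no reversal.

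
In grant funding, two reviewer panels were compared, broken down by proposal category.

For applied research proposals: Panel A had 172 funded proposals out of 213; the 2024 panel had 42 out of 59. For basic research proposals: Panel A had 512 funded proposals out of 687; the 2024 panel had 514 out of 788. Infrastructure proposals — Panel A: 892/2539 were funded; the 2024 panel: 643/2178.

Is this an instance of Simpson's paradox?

Applied research: Panel A 172/213 = 80.8%, the 2024 panel 42/59 = 71.2% → Panel A
Basic research: Panel A 512/687 = 74.5%, the 2024 panel 514/788 = 65.2% → Panel A
Infrastructure: Panel A 892/2539 = 35.1%, the 2024 panel 643/2178 = 29.5% → Panel A
Overall: Panel A 1576/3439 = 45.8%, the 2024 panel 1199/3025 = 39.6% → Panel A
Panel A wins overall and in every proposal group — no reversal.

No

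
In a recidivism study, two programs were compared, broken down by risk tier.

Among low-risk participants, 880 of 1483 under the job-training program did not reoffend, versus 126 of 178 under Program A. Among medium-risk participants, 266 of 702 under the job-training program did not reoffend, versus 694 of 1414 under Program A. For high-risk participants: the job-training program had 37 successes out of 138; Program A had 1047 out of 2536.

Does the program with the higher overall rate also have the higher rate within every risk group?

Low-risk: the job-training program 880/1483 = 59.3%, Program A 126/178 = 70.8% → Program A
Medium-risk: the job-training program 266/702 = 37.9%, Program A 694/1414 = 49.1% → Program A
High-risk: the job-training program 37/138 = 26.8%, Program A 1047/2536 = 41.3% → Program A
Overall: the job-training program 1183/2323 = 50.9%, Program A 1867/4128 = 45.2% → the job-training program
Program A wins each risk group but the job-training program wins overall — the comparison reverses. Program A's participants skew toward high-risk, which has a lower base rate.

No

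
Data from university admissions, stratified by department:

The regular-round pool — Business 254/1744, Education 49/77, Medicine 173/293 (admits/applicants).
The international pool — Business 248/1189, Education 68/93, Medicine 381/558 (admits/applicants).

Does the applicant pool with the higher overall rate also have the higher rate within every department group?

Business: the regular-round pool 254/1744 = 14.6%, the international pool 248/1189 = 20.9% → the international pool
Education: the regular-round pool 49/77 = 63.6%, the international pool 68/93 = 73.1% → the international pool
Medicine: the regular-round pool 173/293 = 59.0%, the international pool 381/558 = 68.3% → the international pool
Overall: the regular-round pool 476/2114 = 22.5%, the international pool 697/1840 = 37.9% → the international pool
The international pool wins overall and in every department group — no reversal.

Yes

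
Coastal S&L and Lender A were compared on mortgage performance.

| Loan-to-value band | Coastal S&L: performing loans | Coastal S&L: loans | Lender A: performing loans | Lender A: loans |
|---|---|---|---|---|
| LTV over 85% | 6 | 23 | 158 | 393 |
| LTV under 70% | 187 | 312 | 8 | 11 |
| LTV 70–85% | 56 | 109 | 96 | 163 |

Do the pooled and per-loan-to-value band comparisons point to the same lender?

LTV over 85%: Coastal S&L 6/23 = 26.1%, Lender A 158/393 = 40.2% → Lender A
LTV under 70%: Coastal S&L 187/312 = 59.9%, Lender A 8/11 = 72.7% → Lender A
LTV 70–85%: Coastal S&L 56/109 = 51.4%, Lender A 96/163 = 58.9% → Lender A
Overall: Coastal S&L 249/444 = 56.1%, Lender A 262/567 = 46.2% → Coastal S&L
Lender A wins each loan-to-value group but Coastal S&L wins overall — the comparison reverses. Lender A's loans skew toward LTV over 85%, which has a lower base rate.

No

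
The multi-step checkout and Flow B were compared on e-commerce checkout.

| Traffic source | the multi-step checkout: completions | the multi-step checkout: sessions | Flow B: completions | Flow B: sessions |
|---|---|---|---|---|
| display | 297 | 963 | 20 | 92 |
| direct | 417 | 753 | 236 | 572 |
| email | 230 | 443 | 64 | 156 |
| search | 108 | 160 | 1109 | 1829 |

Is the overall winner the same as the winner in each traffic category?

Display: the multi-step checkout 297/963 = 30.8%, Flow B 20/92 = 21.7% → the multi-step checkout
Direct: the multi-step checkout 417/753 = 55.4%, Flow B 236/572 = 41.3% → the multi-step checkout
Email: the multi-step checkout 230/443 = 51.9%, Flow B 64/156 = 41.0% → the multi-step checkout
Search: the multi-step checkout 108/160 = 67.5%, Flow B 1109/1829 = 60.6% → the multi-step checkout
Overall: the multi-step checkout 1052/2319 = 45.4%, Flow B 1429/2649 = 53.9% → Flow B
The multi-step checkout wins each traffic group but Flow B wins overall — the comparison reverses. The multi-step checkout's sessions skew toward display, which has a lower base rate.

No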